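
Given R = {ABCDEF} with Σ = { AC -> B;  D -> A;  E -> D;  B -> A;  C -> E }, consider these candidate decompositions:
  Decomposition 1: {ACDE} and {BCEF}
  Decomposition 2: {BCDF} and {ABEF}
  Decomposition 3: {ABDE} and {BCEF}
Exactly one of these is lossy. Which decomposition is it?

Decomposition 2

Decomposition 1: common = {CE}, closure = {ABCDE} → lossless.
Decomposition 2: common = {BF}, closure = {ABF} → lossy.
Decomposition 3: common = {BE}, closure = {ABDE} → lossless.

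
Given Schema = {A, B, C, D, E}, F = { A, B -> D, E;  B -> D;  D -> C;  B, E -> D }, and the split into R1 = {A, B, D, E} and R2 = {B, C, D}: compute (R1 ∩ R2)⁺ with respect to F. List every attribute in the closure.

R1 ∩ R2 = {B, D}.
D → C applies, adding C
Closure: {B, C, D}.

B, C, D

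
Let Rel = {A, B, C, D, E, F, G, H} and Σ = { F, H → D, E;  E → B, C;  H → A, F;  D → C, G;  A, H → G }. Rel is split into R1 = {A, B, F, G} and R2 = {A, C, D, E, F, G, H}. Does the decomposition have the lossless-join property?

No

Common attributes: R1 ∩ R2 = {A, F, G}.
No dependency enlarges {A, F, G}, so (A, F, G)⁺ = {A, F, G}.
The closure contains neither all of R1 = {A, B, F, G} nor all of R2 = {A, C, D, E, F, G, H}, so the common attributes are not a superkey of either fragment. The join is lossy.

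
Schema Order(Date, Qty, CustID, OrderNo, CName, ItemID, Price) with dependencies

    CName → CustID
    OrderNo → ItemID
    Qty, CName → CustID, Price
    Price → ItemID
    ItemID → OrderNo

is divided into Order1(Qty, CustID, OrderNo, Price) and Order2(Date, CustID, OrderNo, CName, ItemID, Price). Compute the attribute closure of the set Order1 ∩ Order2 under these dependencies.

CustID, OrderNo, ItemID, Price

Order1 ∩ Order2 = {CustID, OrderNo, Price}.
OrderNo → ItemID applies, adding ItemID
Closure: {CustID, OrderNo, ItemID, Price}.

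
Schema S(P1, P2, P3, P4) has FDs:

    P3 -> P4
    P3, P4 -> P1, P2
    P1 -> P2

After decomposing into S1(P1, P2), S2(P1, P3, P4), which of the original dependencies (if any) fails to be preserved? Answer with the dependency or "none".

P3 → P4 lies within S2.
P3, P4 → P1, P2: restricted closure across fragments reaches P1, P2.
P1 → P2 lies within S1.
Every dependency is enforceable on the fragments, so the decomposition is dependency-preserving.

none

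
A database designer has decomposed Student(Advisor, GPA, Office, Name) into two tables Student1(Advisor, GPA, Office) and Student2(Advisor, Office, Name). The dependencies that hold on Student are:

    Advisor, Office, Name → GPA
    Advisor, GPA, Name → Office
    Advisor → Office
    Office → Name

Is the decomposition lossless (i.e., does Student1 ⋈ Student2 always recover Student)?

Common attributes: Student1 ∩ Student2 = {Advisor, Office}.
Closure of {Advisor, Office}: Office → Name applies, adding Name; Advisor, Office, Name → GPA applies, adding GPA. So (Advisor, Office)⁺ = {Advisor, GPA, Office, Name}.
This closure contains every attribute of Student1, so Student1 ∩ Student2 → Student1. The join is lossless.

Yes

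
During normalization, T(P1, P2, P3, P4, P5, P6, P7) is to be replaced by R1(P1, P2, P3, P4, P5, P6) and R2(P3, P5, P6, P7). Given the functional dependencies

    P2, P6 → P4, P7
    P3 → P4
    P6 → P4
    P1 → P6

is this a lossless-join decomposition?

No

Common attributes: R1 ∩ R2 = {P3, P5, P6}.
Closure of {P3, P5, P6}: P3 → P4 applies, adding P4. So (P3, P5, P6)⁺ = {P3, P4, P5, P6}.
The closure contains neither all of R1 = {P1, P2, P3, P4, P5, P6} nor all of R2 = {P3, P5, P6, P7}, so the common attributes are not a superkey of either fragment. The join is lossy.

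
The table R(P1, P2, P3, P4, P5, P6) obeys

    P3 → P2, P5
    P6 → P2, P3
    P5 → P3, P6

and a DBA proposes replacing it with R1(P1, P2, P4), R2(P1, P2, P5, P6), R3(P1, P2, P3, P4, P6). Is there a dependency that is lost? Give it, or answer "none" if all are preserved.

none

P3 → P2, P5: restricted closure across fragments reaches P2, P5.
P6 → P2, P3 lies within R3.
P5 → P3, P6: restricted closure across fragments reaches P3, P6.
Every dependency is enforceable on the fragments, so the decomposition is dependency-preserving.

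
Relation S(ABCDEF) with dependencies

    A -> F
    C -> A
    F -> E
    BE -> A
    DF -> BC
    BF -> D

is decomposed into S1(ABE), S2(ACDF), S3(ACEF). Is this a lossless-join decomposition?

Chase test. Columns are ABCDEF; row i has aⱼ where attribute j ∈ Si, else bᵢⱼ.
Initial tableau (one row per fragment):
  row 1: a1 a2 b13 b14 a5 b16
  row 2: a1 b22 a3 a4 b25 a6
  row 3: a1 b32 a3 b34 a5 a6
Rows 1 and 2 agree on A; apply A→F and equate their F entries.
Rows 1 and 2 agree on F; apply F→E and equate their E entries.
No row becomes fully distinguished — the join is lossy.

No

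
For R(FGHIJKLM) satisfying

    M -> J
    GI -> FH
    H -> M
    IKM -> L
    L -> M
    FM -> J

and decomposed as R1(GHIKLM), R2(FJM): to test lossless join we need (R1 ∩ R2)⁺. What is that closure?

R1 ∩ R2 = {M}.
M → J applies, adding J
Closure: {JM}.

JM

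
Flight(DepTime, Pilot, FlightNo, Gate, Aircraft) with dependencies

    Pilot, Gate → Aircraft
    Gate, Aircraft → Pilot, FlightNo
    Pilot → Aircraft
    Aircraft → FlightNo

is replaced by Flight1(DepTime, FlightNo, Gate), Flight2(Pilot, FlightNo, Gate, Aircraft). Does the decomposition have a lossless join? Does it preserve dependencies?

Lossless test: (FlightNo, Gate)⁺ = {FlightNo, Gate}, which is a superkey of neither fragment — lossy.
Dependency preservation: every FD's attributes lie within a single fragment, so each can be enforced locally — preserved.

lossy but dependency-preserving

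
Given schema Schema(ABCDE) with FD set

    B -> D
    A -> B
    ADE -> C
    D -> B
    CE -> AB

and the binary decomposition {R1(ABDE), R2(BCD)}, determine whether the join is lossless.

No

Common attributes: R1 ∩ R2 = {BD}.
No dependency enlarges {BD}, so (BD)⁺ = {BD}.
The closure contains neither all of R1 = {ABDE} nor all of R2 = {BCD}, so the common attributes are not a superkey of either fragment. The join is lossy.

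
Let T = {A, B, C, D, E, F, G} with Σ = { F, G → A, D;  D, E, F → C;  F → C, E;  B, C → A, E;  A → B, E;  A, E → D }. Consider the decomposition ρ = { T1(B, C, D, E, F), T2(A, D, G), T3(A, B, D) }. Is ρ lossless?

Chase test. Columns are A, B, C, D, E, F, G; row i has aⱼ where attribute j ∈ Ti, else bᵢⱼ.
Initial tableau (one row per fragment):
  row 1: b11 a2 a3 a4 a5 a6 b17
  row 2: a1 b22 b23 a4 b25 b26 a7
  row 3: a1 a2 b33 a4 b35 b36 b37
Rows 2 and 3 agree on A; apply A→B, E and equate their B, E entries.
No row becomes fully distinguished — the join is lossy.

No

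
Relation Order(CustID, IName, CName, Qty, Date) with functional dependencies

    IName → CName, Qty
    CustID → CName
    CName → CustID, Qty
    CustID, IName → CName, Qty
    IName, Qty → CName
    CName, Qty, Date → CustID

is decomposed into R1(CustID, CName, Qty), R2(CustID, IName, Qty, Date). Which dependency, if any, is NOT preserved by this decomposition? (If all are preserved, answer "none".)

none

IName → CName, Qty: restricted closure across fragments reaches CName, Qty.
CustID → CName lies within R1.
CName → CustID, Qty lies within R1.
CustID, IName → CName, Qty: restricted closure across fragments reaches CName, Qty.
IName, Qty → CName: restricted closure across fragments reaches CName.
CName, Qty, Date → CustID: restricted closure across fragments reaches CustID.
Every dependency is enforceable on the fragments, so the decomposition is dependency-preserving.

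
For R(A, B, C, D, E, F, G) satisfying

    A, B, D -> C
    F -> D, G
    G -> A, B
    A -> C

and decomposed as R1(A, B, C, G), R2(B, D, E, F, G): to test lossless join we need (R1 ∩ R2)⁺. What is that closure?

A, B, C, G

R1 ∩ R2 = {B, G}.
G → A, B applies, adding A
A → C applies, adding C
Closure: {A, B, C, G}.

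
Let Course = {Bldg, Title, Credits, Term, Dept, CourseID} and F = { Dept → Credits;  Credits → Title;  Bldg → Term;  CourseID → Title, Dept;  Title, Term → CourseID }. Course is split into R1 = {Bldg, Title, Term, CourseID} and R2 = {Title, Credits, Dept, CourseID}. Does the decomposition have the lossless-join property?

Common attributes: R1 ∩ R2 = {Title, CourseID}.
Closure of {Title, CourseID}: CourseID → Title, Dept applies, adding Dept; Dept → Credits applies, adding Credits. So (Title, CourseID)⁺ = {Title, Credits, Dept, CourseID}.
This closure contains every attribute of R2, so R1 ∩ R2 → R2. The join is lossless.

Yes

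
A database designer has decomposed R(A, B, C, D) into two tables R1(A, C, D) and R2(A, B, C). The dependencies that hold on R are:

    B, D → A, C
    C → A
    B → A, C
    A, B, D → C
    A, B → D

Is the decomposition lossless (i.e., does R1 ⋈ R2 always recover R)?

Common attributes: R1 ∩ R2 = {A, C}.
No dependency enlarges {A, C}, so (A, C)⁺ = {A, C}.
The closure contains neither all of R1 = {A, C, D} nor all of R2 = {A, B, C}, so the common attributes are not a superkey of either fragment. The join is lossy.

No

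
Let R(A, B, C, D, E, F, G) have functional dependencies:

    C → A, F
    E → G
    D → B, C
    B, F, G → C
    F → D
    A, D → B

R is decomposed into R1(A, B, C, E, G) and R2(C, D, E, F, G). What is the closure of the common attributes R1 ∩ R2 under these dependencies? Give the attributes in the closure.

R1 ∩ R2 = {C, E, G}.
C → A, F applies, adding A, F
F → D applies, adding D
A, D → B applies, adding B
Closure: {A, B, C, D, E, F, G}.

A, B, C, D, E, F, G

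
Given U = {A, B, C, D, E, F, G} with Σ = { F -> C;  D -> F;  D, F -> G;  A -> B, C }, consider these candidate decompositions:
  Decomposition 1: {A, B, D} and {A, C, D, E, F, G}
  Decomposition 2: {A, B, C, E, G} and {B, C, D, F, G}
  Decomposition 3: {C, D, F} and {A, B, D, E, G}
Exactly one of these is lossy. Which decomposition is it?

Decomposition 2

Decomposition 1: common = {A, D}, closure = {A, B, C, D, F, G} → lossless.
Decomposition 2: common = {B, C, G}, closure = {B, C, G} → lossy.
Decomposition 3: common = {D}, closure = {C, D, F, G} → lossless.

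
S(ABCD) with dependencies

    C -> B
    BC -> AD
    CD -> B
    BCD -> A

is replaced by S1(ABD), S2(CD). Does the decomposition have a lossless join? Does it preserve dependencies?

Lossless test: (D)⁺ = {D}, which is a superkey of neither fragment — lossy.
Dependency preservation: the restricted closure of {C} across the fragments never reaches {B}, so C → B cannot be enforced without a join — not preserved.

lossy and not dependency-preserving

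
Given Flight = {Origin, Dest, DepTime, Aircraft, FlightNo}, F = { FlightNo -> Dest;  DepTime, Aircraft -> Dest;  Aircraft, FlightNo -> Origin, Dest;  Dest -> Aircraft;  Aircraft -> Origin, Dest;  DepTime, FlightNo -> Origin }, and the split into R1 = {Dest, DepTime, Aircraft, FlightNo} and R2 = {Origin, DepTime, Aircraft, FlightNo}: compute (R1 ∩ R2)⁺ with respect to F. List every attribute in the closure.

R1 ∩ R2 = {DepTime, Aircraft, FlightNo}.
FlightNo → Dest applies, adding Dest
Aircraft, FlightNo → Origin, Dest applies, adding Origin
Closure: {Origin, Dest, DepTime, Aircraft, FlightNo}.

Origin, Dest, DepTime, Aircraft, FlightNo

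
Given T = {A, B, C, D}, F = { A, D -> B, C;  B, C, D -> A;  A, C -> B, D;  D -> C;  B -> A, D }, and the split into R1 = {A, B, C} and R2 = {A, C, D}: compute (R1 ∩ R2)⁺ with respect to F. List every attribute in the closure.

R1 ∩ R2 = {A, C}.
A, C → B, D applies, adding B, D
Closure: {A, B, C, D}.

A, B, C, D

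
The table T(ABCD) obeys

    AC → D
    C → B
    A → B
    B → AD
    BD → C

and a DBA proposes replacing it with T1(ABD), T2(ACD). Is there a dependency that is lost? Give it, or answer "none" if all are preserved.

AC → D lies within T2.
C → B: restricted closure across fragments reaches B.
A → B lies within T1.
B → AD lies within T1.
BD → C: restricted closure across fragments reaches C.
Every dependency is enforceable on the fragments, so the decomposition is dependency-preserving.

none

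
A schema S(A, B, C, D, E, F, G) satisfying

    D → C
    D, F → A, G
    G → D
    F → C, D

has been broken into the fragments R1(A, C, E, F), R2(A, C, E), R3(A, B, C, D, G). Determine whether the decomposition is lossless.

Chase test. Columns are A, B, C, D, E, F, G; row i has aⱼ where attribute j ∈ Ri, else bᵢⱼ.
Initial tableau (one row per fragment):
  row 1: a1 b12 a3 b14 a5 a6 b17
  row 2: a1 b22 a3 b24 a5 b26 b27
  row 3: a1 a2 a3 a4 b35 b36 a7
No row becomes fully distinguished — the join is lossy.

No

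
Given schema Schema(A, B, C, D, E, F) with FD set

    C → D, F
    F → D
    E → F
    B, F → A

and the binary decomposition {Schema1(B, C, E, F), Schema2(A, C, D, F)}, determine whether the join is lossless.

No

Common attributes: Schema1 ∩ Schema2 = {C, F}.
Closure of {C, F}: C → D, F applies, adding D. So (C, F)⁺ = {C, D, F}.
The closure contains neither all of Schema1 = {B, C, E, F} nor all of Schema2 = {A, C, D, F}, so the common attributes are not a superkey of either fragment. The join is lossy.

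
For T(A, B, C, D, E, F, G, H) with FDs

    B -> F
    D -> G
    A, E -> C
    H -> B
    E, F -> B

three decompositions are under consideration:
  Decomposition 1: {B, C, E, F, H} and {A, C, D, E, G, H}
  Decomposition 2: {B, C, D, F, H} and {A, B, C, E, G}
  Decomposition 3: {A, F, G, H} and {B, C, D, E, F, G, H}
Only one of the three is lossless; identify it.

Decomposition 1

Decomposition 1: common = {C, E, H}, closure = {B, C, E, F, H} → lossless.
Decomposition 2: common = {B, C}, closure = {B, C, F} → lossy.
Decomposition 3: common = {F, G, H}, closure = {B, F, G, H} → lossy.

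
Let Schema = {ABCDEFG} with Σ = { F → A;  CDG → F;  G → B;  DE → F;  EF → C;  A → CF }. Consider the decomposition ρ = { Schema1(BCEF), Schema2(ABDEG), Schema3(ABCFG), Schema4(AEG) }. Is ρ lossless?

Yes

Chase test. Columns are ABCDEFG; row i has aⱼ where attribute j ∈ Schemai, else bᵢⱼ.
Initial tableau (one row per fragment):
  row 1: b11 a2 a3 b14 a5 a6 b17
  row 2: a1 a2 b23 a4 a5 b26 a7
  row 3: a1 a2 a3 b34 b35 a6 a7
  row 4: a1 b42 b43 b44 a5 b46 a7
Rows 1 and 3 agree on F; apply F→A and equate their A entries.
Rows 2 and 4 agree on G; apply G→B and equate their B entries.
Rows 1 and 2 agree on A; apply A→CF and equate their CF entries.
Rows 1 and 4 agree on A; apply A→CF and equate their CF entries.
Row 2 is now all distinguished symbols — the join is lossless.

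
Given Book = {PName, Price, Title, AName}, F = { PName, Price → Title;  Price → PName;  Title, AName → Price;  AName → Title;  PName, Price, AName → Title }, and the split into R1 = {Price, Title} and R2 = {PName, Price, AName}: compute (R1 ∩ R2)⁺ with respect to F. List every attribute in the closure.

PName, Price, Title

R1 ∩ R2 = {Price}.
Price → PName applies, adding PName
PName, Price → Title applies, adding Title
Closure: {PName, Price, Title}.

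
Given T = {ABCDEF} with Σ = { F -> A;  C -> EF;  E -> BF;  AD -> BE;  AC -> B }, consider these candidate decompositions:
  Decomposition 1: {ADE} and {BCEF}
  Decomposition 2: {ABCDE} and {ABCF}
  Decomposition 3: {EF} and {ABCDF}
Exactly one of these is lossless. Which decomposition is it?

Decomposition 1: common = {E}, closure = {ABEF} → lossy.
Decomposition 2: common = {ABC}, closure = {ABCEF} → lossless.
Decomposition 3: common = {F}, closure = {AF} → lossy.

Decomposition 2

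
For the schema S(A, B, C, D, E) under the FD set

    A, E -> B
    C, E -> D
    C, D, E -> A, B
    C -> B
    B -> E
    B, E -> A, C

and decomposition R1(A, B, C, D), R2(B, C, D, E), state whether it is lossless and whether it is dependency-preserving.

lossless but not dependency-preserving

Lossless test: (B, C, D)⁺ = {A, B, C, D, E}, which contains all of one fragment — lossless.
Dependency preservation: the restricted closure of {A, E} across the fragments never reaches {B}, so A, E → B cannot be enforced without a join — not preserved.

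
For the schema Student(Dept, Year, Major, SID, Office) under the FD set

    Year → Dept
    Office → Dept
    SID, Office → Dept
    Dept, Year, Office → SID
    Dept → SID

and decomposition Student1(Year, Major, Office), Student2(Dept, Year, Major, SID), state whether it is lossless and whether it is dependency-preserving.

lossless but not dependency-preserving

Lossless test: (Year, Major)⁺ = {Dept, Year, Major, SID}, which contains all of one fragment — lossless.
Dependency preservation: the restricted closure of {Office} across the fragments never reaches {Dept}, so Office → Dept cannot be enforced without a join — not preserved.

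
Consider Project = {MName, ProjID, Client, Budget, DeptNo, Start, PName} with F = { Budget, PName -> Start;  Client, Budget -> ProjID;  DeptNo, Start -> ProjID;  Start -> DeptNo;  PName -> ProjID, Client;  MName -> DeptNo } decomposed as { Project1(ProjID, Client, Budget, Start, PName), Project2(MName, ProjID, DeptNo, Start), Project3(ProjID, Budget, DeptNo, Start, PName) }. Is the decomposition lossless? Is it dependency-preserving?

lossy but dependency-preserving

Lossless test (chase): Rows 1 and 2 agree on Start; apply Start→DeptNo and equate their DeptNo entries. Rows 1 and 3 agree on PName; apply PName→ProjID, Client and equate their ProjID, Client entries. No row becomes fully distinguished — the join is lossy.
Dependency preservation: every FD's attributes lie within a single fragment, so each can be enforced locally — preserved.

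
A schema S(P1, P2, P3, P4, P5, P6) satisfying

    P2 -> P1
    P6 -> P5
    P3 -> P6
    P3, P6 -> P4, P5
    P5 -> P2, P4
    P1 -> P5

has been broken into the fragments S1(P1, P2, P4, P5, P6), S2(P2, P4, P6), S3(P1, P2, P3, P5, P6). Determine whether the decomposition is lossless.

Yes

Chase test. Columns are P1, P2, P3, P4, P5, P6; row i has aⱼ where attribute j ∈ Si, else bᵢⱼ.
Initial tableau (one row per fragment):
  row 1: a1 a2 b13 a4 a5 a6
  row 2: b21 a2 b23 a4 b25 a6
  row 3: a1 a2 a3 b34 a5 a6
Rows 1 and 2 agree on P2; apply P2→P1 and equate their P1 entries.
Rows 1 and 2 agree on P6; apply P6→P5 and equate their P5 entries.
Rows 1 and 3 agree on P5; apply P5→P2, P4 and equate their P2, P4 entries.
Row 3 is now all distinguished symbols — the join is lossless.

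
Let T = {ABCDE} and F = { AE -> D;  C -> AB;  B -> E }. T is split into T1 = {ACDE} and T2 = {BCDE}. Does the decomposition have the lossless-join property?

Common attributes: T1 ∩ T2 = {CDE}.
Closure of {CDE}: C → AB applies, adding AB. So (CDE)⁺ = {ABCDE}.
This closure contains every attribute of T1, so T1 ∩ T2 → T1. The join is lossless.

Yes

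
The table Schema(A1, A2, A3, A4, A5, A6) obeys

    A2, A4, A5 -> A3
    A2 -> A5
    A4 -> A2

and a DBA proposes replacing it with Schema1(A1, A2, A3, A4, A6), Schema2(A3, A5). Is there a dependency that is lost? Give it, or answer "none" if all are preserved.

Check A2 → A5: no single fragment contains all of {A2, A5}, and the restricted closure of {A2} across the fragments never reaches {A5}.
A2, A4, A5 → A3 is preserved.
A4 → A2 is preserved.

A2 -> A5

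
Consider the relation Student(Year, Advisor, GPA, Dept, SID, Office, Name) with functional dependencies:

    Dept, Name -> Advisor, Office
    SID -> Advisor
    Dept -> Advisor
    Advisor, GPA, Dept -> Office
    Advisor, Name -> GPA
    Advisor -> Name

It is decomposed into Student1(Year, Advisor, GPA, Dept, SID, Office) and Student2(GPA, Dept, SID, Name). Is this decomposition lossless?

Common attributes: Student1 ∩ Student2 = {GPA, Dept, SID}.
Closure of {GPA, Dept, SID}: SID → Advisor applies, adding Advisor; Advisor, GPA, Dept → Office applies, adding Office; Advisor → Name applies, adding Name. So (GPA, Dept, SID)⁺ = {Advisor, GPA, Dept, SID, Office, Name}.
This closure contains every attribute of Student2, so Student1 ∩ Student2 → Student2. The join is lossless.

Yes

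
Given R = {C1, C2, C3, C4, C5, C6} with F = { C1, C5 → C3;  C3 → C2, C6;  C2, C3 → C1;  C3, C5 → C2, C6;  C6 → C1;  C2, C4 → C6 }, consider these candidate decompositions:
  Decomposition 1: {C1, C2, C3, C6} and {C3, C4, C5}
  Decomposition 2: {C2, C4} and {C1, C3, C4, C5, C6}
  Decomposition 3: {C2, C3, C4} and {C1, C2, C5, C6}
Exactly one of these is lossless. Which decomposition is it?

Decomposition 1: common = {C3}, closure = {C1, C2, C3, C6} → lossless.
Decomposition 2: common = {C4}, closure = {C4} → lossy.
Decomposition 3: common = {C2}, closure = {C2} → lossy.

Decomposition 1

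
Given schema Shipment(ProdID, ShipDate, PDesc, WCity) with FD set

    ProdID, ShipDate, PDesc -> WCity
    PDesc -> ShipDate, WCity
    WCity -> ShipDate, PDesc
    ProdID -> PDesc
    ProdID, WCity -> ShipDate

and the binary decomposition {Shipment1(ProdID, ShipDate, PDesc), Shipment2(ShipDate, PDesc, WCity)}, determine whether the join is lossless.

Yes

Common attributes: Shipment1 ∩ Shipment2 = {ShipDate, PDesc}.
Closure of {ShipDate, PDesc}: PDesc → ShipDate, WCity applies, adding WCity. So (ShipDate, PDesc)⁺ = {ShipDate, PDesc, WCity}.
This closure contains every attribute of Shipment2, so Shipment1 ∩ Shipment2 → Shipment2. The join is lossless.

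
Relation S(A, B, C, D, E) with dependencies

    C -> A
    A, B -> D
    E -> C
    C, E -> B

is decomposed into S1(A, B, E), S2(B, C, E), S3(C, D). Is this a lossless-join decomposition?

Chase test. Columns are A, B, C, D, E; row i has aⱼ where attribute j ∈ Si, else bᵢⱼ.
Initial tableau (one row per fragment):
  row 1: a1 a2 b13 b14 a5
  row 2: b21 a2 a3 b24 a5
  row 3: b31 b32 a3 a4 b35
Rows 2 and 3 agree on C; apply C→A and equate their A entries.
Rows 1 and 2 agree on E; apply E→C and equate their C entries.
Rows 1 and 2 agree on C; apply C→A and equate their A entries.
Rows 1 and 2 agree on A, B; apply A, B→D and equate their D entries.
No row becomes fully distinguished — the join is lossy.

No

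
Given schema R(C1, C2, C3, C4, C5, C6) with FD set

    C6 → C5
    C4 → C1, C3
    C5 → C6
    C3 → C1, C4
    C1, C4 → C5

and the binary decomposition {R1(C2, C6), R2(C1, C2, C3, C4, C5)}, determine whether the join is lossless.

Common attributes: R1 ∩ R2 = {C2}.
No dependency enlarges {C2}, so (C2)⁺ = {C2}.
The closure contains neither all of R1 = {C2, C6} nor all of R2 = {C1, C2, C3, C4, C5}, so the common attributes are not a superkey of either fragment. The join is lossy.

No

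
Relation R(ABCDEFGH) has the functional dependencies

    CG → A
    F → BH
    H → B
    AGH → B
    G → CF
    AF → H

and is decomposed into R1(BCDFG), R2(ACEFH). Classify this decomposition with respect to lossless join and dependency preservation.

Lossless test: (CF)⁺ = {BCFH}, which is a superkey of neither fragment — lossy.
Dependency preservation: the restricted closure of {CG} across the fragments never reaches {A}, so CG → A cannot be enforced without a join — not preserved.

lossy and not dependency-preserving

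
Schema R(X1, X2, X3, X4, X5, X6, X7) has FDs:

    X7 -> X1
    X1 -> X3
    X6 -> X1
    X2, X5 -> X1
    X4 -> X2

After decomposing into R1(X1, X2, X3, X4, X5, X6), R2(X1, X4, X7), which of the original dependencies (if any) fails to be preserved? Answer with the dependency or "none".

X7 → X1 lies within R2.
X1 → X3 lies within R1.
X6 → X1 lies within R1.
X2, X5 → X1 lies within R1.
X4 → X2 lies within R1.
Every dependency is enforceable on the fragments, so the decomposition is dependency-preserving.

none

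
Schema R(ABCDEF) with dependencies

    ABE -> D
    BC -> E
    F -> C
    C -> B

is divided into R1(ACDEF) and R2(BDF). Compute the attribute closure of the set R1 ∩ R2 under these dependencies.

BCDEF

R1 ∩ R2 = {DF}.
F → C applies, adding C
C → B applies, adding B
BC → E applies, adding E
Closure: {BCDEF}.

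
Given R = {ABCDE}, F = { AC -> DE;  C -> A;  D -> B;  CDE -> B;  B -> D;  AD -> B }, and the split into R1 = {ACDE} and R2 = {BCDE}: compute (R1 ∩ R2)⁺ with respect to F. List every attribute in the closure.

ABCDE

R1 ∩ R2 = {CDE}.
C → A applies, adding A
D → B applies, adding B
Closure: {ABCDE}.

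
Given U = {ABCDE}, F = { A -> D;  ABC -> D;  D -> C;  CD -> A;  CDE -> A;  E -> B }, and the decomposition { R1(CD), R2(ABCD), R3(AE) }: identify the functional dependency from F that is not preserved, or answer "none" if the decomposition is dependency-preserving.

Check E → B: no single fragment contains all of {BE}, and the restricted closure of {E} across the fragments never reaches {B}.
A → D is preserved.
ABC → D is preserved.
D → C is preserved.
CD → A is preserved.
CDE → A is preserved.

E -> B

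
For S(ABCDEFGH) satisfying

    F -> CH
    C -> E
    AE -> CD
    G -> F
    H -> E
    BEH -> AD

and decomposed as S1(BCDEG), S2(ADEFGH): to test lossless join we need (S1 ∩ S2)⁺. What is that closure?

S1 ∩ S2 = {DEG}.
G → F applies, adding F
F → CH applies, adding CH
Closure: {CDEFGH}.

CDEFGH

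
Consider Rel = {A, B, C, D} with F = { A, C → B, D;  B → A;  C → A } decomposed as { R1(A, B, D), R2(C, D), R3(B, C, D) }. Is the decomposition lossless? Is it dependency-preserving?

Lossless test (chase): Rows 1 and 3 agree on B; apply B→A and equate their A entries. Rows 2 and 3 agree on C; apply C→A and equate their A entries. Rows 2 and 3 agree on A, C; apply A, C→B, D and equate their B, D entries. Row 2 is now all distinguished symbols — the join is lossless.
Dependency preservation: A, C → B, D; C → A are not contained in any single fragment, but the restricted closure of each left-hand side across the fragments still reaches the right-hand side; the remaining FDs each lie inside some fragment. All dependencies are preserved.

lossless and dependency-preserving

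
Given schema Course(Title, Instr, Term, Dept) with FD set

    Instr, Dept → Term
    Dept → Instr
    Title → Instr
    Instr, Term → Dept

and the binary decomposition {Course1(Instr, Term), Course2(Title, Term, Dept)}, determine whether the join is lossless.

Common attributes: Course1 ∩ Course2 = {Term}.
No dependency enlarges {Term}, so (Term)⁺ = {Term}.
The closure contains neither all of Course1 = {Instr, Term} nor all of Course2 = {Title, Term, Dept}, so the common attributes are not a superkey of either fragment. The join is lossy.

No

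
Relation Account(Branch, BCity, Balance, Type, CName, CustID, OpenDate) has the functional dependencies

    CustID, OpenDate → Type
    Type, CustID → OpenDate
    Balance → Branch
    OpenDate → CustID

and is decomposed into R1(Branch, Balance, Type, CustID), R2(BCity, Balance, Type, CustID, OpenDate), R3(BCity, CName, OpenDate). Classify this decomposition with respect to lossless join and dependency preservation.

Lossless test (chase): Rows 1 and 2 agree on Type, CustID; apply Type, CustID→OpenDate and equate their OpenDate entries. Rows 1 and 2 agree on Balance; apply Balance→Branch and equate their Branch entries. Rows 1 and 3 agree on OpenDate; apply OpenDate→CustID and equate their CustID entries. Rows 1 and 3 agree on CustID, OpenDate; apply CustID, OpenDate→Type and equate their Type entries. No row becomes fully distinguished — the join is lossy.
Dependency preservation: every FD's attributes lie within a single fragment, so each can be enforced locally — preserved.

lossy but dependency-preserving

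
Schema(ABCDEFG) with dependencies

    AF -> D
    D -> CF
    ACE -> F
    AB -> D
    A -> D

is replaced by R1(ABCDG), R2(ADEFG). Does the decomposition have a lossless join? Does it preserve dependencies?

Lossless test: (ADG)⁺ = {ACDFG}, which is a superkey of neither fragment — lossy.
Dependency preservation: D → CF; ACE → F are not contained in any single fragment, but the restricted closure of each left-hand side across the fragments still reaches the right-hand side; the remaining FDs each lie inside some fragment. All dependencies are preserved.

lossy but dependency-preserving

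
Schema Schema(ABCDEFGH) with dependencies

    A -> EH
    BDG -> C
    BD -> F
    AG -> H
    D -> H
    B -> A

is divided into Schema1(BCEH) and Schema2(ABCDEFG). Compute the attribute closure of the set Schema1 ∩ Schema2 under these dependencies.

Schema1 ∩ Schema2 = {BCE}.
B → A applies, adding A
A → EH applies, adding H
Closure: {ABCEH}.

ABCEH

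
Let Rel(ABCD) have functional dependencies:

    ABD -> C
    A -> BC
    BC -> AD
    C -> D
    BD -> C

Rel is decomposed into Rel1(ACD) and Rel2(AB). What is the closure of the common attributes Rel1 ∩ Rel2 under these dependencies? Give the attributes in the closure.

ABCD

Rel1 ∩ Rel2 = {A}.
A → BC applies, adding BC
BC → AD applies, adding D
Closure: {ABCD}.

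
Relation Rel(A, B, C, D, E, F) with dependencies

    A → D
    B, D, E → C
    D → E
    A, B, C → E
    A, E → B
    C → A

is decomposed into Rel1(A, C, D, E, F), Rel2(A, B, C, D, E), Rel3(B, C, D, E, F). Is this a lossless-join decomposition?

Yes

Chase test. Columns are A, B, C, D, E, F; row i has aⱼ where attribute j ∈ Reli, else bᵢⱼ.
Initial tableau (one row per fragment):
  row 1: a1 b12 a3 a4 a5 a6
  row 2: a1 a2 a3 a4 a5 b26
  row 3: b31 a2 a3 a4 a5 a6
Rows 1 and 2 agree on A, E; apply A, E→B and equate their B entries.
Rows 1 and 3 agree on C; apply C→A and equate their A entries.
Row 1 is now all distinguished symbols — the join is lossless.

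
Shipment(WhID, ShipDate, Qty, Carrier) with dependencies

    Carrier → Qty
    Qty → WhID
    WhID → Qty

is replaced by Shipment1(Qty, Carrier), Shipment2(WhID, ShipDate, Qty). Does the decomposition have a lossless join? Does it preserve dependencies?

Lossless test: (Qty)⁺ = {WhID, Qty}, which is a superkey of neither fragment — lossy.
Dependency preservation: every FD's attributes lie within a single fragment, so each can be enforced locally — preserved.

lossy but dependency-preserving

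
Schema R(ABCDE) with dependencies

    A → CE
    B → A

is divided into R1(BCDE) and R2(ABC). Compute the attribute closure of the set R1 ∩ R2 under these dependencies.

ABCE

R1 ∩ R2 = {BC}.
B → A applies, adding A
A → CE applies, adding E
Closure: {ABCE}.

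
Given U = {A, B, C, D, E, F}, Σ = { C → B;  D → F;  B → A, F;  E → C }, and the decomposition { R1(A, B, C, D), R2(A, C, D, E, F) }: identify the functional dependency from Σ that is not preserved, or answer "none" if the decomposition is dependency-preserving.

B → A, F

Check B → A, F: no single fragment contains all of {A, B, F}, and the restricted closure of {B} across the fragments never reaches {A, F}.
C → B is preserved.
D → F is preserved.
E → C is preserved.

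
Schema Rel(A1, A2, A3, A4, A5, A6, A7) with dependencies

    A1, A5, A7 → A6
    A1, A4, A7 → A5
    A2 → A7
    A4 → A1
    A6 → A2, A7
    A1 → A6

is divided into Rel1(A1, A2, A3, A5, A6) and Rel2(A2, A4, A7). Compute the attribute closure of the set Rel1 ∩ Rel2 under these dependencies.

Rel1 ∩ Rel2 = {A2}.
A2 → A7 applies, adding A7
Closure: {A2, A7}.

A2, A7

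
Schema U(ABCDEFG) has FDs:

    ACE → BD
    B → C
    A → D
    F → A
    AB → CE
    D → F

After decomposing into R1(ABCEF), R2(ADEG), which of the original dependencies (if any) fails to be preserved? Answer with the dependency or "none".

ACE → BD: restricted closure across fragments reaches BD.
B → C lies within R1.
A → D lies within R2.
F → A lies within R1.
AB → CE lies within R1.
D → F: restricted closure across fragments reaches F.
Every dependency is enforceable on the fragments, so the decomposition is dependency-preserving.

none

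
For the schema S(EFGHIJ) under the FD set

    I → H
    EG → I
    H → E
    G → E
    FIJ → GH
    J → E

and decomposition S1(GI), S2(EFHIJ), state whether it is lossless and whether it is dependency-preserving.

lossy and not dependency-preserving

Lossless test: (I)⁺ = {EHI}, which is a superkey of neither fragment — lossy.
Dependency preservation: the restricted closure of {FIJ} across the fragments never reaches {GH}, so FIJ → GH cannot be enforced without a join — not preserved.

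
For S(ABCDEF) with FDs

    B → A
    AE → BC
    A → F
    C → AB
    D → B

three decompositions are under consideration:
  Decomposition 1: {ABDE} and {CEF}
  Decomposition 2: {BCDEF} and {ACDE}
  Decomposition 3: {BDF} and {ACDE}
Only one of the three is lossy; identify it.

Decomposition 1

Decomposition 1: common = {E}, closure = {E} → lossy.
Decomposition 2: common = {CDE}, closure = {ABCDEF} → lossless.
Decomposition 3: common = {D}, closure = {ABDF} → lossless.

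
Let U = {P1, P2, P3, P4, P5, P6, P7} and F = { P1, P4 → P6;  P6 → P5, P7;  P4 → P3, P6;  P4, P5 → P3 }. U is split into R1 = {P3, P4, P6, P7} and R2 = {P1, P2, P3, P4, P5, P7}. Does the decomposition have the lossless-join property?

Common attributes: R1 ∩ R2 = {P3, P4, P7}.
Closure of {P3, P4, P7}: P4 → P3, P6 applies, adding P6; P6 → P5, P7 applies, adding P5. So (P3, P4, P7)⁺ = {P3, P4, P5, P6, P7}.
This closure contains every attribute of R1, so R1 ∩ R2 → R1. The join is lossless.

Yes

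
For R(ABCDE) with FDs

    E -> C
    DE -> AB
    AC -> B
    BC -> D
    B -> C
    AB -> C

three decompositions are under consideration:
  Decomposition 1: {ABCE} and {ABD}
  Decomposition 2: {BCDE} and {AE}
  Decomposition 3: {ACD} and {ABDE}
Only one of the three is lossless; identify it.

Decomposition 1: common = {AB}, closure = {ABCD} → lossless.
Decomposition 2: common = {E}, closure = {CE} → lossy.
Decomposition 3: common = {AD}, closure = {AD} → lossy.

Decomposition 1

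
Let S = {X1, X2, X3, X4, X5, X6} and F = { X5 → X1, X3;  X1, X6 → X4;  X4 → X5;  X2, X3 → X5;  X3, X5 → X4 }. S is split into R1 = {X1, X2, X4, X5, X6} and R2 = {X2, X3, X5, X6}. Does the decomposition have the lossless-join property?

Yes

Common attributes: R1 ∩ R2 = {X2, X5, X6}.
Closure of {X2, X5, X6}: X5 → X1, X3 applies, adding X1, X3; X1, X6 → X4 applies, adding X4. So (X2, X5, X6)⁺ = {X1, X2, X3, X4, X5, X6}.
This closure contains every attribute of R1, so R1 ∩ R2 → R1. The join is lossless.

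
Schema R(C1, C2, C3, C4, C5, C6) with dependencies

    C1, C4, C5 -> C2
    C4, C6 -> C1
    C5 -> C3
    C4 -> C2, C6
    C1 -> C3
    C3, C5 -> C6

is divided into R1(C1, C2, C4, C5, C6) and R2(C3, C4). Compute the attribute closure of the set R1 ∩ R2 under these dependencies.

R1 ∩ R2 = {C4}.
C4 → C2, C6 applies, adding C2, C6
C4, C6 → C1 applies, adding C1
C1 → C3 applies, adding C3
Closure: {C1, C2, C3, C4, C6}.

C1, C2, C3, C4, C6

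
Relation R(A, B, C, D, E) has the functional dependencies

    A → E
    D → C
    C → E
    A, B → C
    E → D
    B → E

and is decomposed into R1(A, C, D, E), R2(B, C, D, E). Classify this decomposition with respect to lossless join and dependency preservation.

lossy but dependency-preserving

Lossless test: (C, D, E)⁺ = {C, D, E}, which is a superkey of neither fragment — lossy.
Dependency preservation: A, B → C is not contained in any single fragment, but the restricted closure of its left-hand side across the fragments still reaches the right-hand side; the remaining FDs each lie inside some fragment. All dependencies are preserved.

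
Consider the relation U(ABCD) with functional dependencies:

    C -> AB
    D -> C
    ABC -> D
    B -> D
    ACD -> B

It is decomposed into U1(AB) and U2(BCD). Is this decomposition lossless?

Yes

Common attributes: U1 ∩ U2 = {B}.
Closure of {B}: B → D applies, adding D; D → C applies, adding C; C → AB applies, adding A. So (B)⁺ = {ABCD}.
This closure contains every attribute of U1, so U1 ∩ U2 → U1. The join is lossless.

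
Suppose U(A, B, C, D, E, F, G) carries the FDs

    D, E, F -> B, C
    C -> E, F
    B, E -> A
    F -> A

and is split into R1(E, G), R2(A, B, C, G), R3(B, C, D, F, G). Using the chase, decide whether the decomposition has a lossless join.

No

Chase test. Columns are A, B, C, D, E, F, G; row i has aⱼ where attribute j ∈ Ri, else bᵢⱼ.
Initial tableau (one row per fragment):
  row 1: b11 b12 b13 b14 a5 b16 a7
  row 2: a1 a2 a3 b24 b25 b26 a7
  row 3: b31 a2 a3 a4 b35 a6 a7
Rows 2 and 3 agree on C; apply C→E, F and equate their E, F entries.
Rows 2 and 3 agree on B, E; apply B, E→A and equate their A entries.
No row becomes fully distinguished — the join is lossy.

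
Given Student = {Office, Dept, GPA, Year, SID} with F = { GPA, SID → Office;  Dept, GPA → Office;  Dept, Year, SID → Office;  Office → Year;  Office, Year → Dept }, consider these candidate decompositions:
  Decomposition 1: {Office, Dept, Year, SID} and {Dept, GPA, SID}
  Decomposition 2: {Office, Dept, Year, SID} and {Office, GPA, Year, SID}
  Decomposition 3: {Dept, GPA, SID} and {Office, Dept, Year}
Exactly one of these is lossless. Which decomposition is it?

Decomposition 2

Decomposition 1: common = {Dept, SID}, closure = {Dept, SID} → lossy.
Decomposition 2: common = {Office, Year, SID}, closure = {Office, Dept, Year, SID} → lossless.
Decomposition 3: common = {Dept}, closure = {Dept} → lossy.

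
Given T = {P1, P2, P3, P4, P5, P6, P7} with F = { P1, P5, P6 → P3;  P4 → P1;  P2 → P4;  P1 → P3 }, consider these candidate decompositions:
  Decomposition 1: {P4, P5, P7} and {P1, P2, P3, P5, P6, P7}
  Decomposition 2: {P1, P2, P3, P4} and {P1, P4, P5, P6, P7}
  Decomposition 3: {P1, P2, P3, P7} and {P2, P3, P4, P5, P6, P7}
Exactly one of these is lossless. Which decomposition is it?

Decomposition 1: common = {P5, P7}, closure = {P5, P7} → lossy.
Decomposition 2: common = {P1, P4}, closure = {P1, P3, P4} → lossy.
Decomposition 3: common = {P2, P3, P7}, closure = {P1, P2, P3, P4, P7} → lossless.

Decomposition 3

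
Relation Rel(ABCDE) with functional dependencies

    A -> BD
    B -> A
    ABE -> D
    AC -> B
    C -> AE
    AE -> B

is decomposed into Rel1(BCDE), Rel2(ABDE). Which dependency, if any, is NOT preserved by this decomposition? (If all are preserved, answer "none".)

none

A → BD lies within Rel2.
B → A lies within Rel2.
ABE → D lies within Rel2.
AC → B: restricted closure across fragments reaches B.
C → AE: restricted closure across fragments reaches AE.
AE → B lies within Rel2.
Every dependency is enforceable on the fragments, so the decomposition is dependency-preserving.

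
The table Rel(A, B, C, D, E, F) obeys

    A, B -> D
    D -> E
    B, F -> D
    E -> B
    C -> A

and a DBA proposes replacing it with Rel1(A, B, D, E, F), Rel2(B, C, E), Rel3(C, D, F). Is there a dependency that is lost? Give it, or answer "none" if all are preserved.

Check C → A: no single fragment contains all of {A, C}, and the restricted closure of {C} across the fragments never reaches {A}.
A, B → D is preserved.
D → E is preserved.
B, F → D is preserved.
E → B is preserved.

C -> A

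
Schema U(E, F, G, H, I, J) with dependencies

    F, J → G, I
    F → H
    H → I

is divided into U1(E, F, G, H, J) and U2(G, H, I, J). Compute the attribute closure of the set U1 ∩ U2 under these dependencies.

G, H, I, J

U1 ∩ U2 = {G, H, J}.
H → I applies, adding I
Closure: {G, H, I, J}.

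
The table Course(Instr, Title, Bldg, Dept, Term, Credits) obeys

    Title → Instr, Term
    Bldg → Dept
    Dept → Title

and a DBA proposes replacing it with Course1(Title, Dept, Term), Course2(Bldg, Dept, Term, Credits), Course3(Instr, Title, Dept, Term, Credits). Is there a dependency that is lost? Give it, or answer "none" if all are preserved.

Title → Instr, Term lies within Course3.
Bldg → Dept lies within Course2.
Dept → Title lies within Course1.
Every dependency is enforceable on the fragments, so the decomposition is dependency-preserving.

none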